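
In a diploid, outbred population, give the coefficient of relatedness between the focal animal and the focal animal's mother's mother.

0.25

Each parent–offspring link contributes a factor of 1/2, and independent paths through distinct common ancestors add.
Two parent–offspring links: r = (1/2)^2 = 1/4.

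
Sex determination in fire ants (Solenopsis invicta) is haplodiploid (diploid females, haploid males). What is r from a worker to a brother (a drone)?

Her haploid brother carries none of their father's genes and a random half of their mother's genome; that half matches the maternal half of her own genome with probability 1/2: r = 1/2 · 1/2 = 1/4.

0.25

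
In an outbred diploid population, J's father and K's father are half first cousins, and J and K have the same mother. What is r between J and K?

Wright's path rule: contributions from independent ancestry routes add.
J and K are related in two ways: half second cousins through their fathers (r = 1/64) and half-sibs through their shared mother (r = 1/4).
r = 1/64 + 1/4 = 17/64 = 0.265625.

0.265625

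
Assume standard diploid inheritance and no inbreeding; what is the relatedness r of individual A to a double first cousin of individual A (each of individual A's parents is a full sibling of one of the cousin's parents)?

0.25

Each parent–offspring link contributes a factor of 1/2, and independent paths through distinct common ancestors add.
Double first cousins share both grandparent pairs — four paths of length 4: r = 4·(1/2)^4 = 1/4.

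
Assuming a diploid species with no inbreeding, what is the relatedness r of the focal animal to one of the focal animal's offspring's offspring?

0.25

Each parent–offspring link contributes a factor of 1/2, and independent paths through distinct common ancestors add.
Two parent–offspring links: r = (1/2)^2 = 1/4.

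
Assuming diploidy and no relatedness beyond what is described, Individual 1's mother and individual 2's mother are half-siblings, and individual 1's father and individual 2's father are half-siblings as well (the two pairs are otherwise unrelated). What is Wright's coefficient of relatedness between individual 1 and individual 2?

Relatedness sums over independent paths through distinct common ancestors.
Individual 1 and individual 2 are related in two ways: half first cousins through their mothers (r = 1/16) and half first cousins through their fathers (r = 1/16).
r = 1/16 + 1/16 = 1/8 = 0.125.

0.125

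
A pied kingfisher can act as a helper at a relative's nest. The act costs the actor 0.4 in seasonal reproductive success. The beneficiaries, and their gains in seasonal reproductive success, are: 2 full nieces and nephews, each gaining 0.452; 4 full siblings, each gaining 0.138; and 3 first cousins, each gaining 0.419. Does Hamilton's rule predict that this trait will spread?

Yes

Hamilton's rule: the trait is favored when the sum of r·B over every recipient exceeds the actor's cost C.
r to a full niece or nephew = 0.25 (full aunt/uncle↔niece/nephew: two paths of length 3 through the shared grandparent pair: r = 2·(1/2)^3 = 1/4).
r to a full sibling = 0.5 (full sibs share both parents — two paths of length 2: r = 2·(1/2)^2 = 1/2).
r to a first cousin = 0.125 (first cousins share one grandparent pair — two paths of length 4: r = 2·(1/2)^4 = 1/8).
Summing one r·B term per recipient: 2·0.25·0.452 + 4·0.5·0.138 + 3·0.125·0.419 = 0.659125.
0.659125 > 0.4: the indirect benefit exceeds the cost.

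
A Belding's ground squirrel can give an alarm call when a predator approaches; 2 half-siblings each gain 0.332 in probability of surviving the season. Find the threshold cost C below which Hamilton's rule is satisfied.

0.166

r to a half-sibling = 1/4 (half-sibs share one parent — one path of length 2: r = (1/2)^2 = 1/4).
Hamilton's rule: n·r·B > C, so the trait is favored while C < n·r·B = 2·0.25·0.332 = 0.166.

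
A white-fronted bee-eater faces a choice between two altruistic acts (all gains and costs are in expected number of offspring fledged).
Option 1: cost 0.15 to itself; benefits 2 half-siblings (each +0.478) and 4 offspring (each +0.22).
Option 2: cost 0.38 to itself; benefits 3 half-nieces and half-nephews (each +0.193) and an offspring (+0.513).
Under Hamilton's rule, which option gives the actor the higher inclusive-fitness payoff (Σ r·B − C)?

Option 1

Option 1: r to a half-sibling = 0.25.
Option 1: r to an offspring = 0.5.
Option 1: Σ r·B − C = (2·0.25·0.478 + 4·0.5·0.22) − 0.15 = 0.529.
Option 2: r to a half-niece or half-nephew = 0.125.
Option 2: r to an offspring = 0.5.
Option 2: Σ r·B − C = (3·0.125·0.193 + 1·0.5·0.513) − 0.38 = -0.051125.
Option 1 has the higher net inclusive-fitness payoff.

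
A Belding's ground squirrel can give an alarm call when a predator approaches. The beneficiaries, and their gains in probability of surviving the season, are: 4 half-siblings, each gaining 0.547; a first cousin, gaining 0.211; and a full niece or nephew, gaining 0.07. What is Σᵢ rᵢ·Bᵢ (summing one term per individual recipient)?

r to a half-sibling = 0.25 (half-sibs share one parent — one path of length 2: r = (1/2)^2 = 1/4).
r to a first cousin = 0.125 (first cousins share one grandparent pair — two paths of length 4: r = 2·(1/2)^4 = 1/8).
r to a full niece or nephew = 0.25 (full aunt/uncle↔niece/nephew: two paths of length 3 through the shared grandparent pair: r = 2·(1/2)^3 = 1/4).
Summing one r·B term per recipient: 4·0.25·0.547 + 1·0.125·0.211 + 1·0.25·0.07 = 0.590875.

0.590875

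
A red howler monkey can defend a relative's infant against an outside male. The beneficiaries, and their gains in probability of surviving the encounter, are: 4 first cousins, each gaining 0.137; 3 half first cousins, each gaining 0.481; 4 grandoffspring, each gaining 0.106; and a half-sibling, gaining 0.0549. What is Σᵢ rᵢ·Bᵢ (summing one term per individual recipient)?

r to a first cousin = 0.125 (first cousins share one grandparent pair — two paths of length 4: r = 2·(1/2)^4 = 1/8).
r to a half first cousin = 0.0625 (half first cousins share one grandparent — one path of length 4: r = (1/2)^4 = 1/16).
r to a grandoffspring = 1/4 (two parent–offspring links: r = (1/2)^2 = 1/4).
r to a half-sibling = 1/4 (half-sibs share one parent — one path of length 2: r = (1/2)^2 = 1/4).
Summing one r·B term per recipient: 4·0.125·0.137 + 3·0.0625·0.481 + 4·0.25·0.106 + 1·0.25·0.0549 = 0.2784125.

0.2784125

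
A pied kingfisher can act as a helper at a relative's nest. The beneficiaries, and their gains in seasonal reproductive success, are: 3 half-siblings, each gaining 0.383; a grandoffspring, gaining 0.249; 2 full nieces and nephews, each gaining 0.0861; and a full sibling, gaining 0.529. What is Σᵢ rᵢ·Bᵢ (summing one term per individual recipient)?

0.65705

r to a half-sibling = 1/4 (half-sibs share one parent — one path of length 2: r = (1/2)^2 = 1/4).
r to a grandoffspring = 1/4 (two parent–offspring links: r = (1/2)^2 = 1/4).
r to a full niece or nephew = 1/4 (full aunt/uncle↔niece/nephew: two paths of length 3 through the shared grandparent pair: r = 2·(1/2)^3 = 1/4).
r to a full sibling = 0.5 (full sibs share both parents — two paths of length 2: r = 2·(1/2)^2 = 1/2).
Summing one r·B term per recipient: 3·0.25·0.383 + 1·0.25·0.249 + 2·0.25·0.0861 + 1·0.5·0.529 = 0.65705.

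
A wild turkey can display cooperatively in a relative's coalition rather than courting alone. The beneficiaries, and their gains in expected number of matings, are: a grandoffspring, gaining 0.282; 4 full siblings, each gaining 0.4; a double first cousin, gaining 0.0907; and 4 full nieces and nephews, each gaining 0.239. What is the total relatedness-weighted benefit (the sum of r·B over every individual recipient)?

r to a grandoffspring = 0.25 (two parent–offspring links: r = (1/2)^2 = 1/4).
r to a full sibling = 1/2 (full sibs share both parents — two paths of length 2: r = 2·(1/2)^2 = 1/2).
r to a double first cousin = 1/4 (double first cousins share both grandparent pairs — four paths of length 4: r = 4·(1/2)^4 = 1/4).
r to a full niece or nephew = 1/4 (full aunt/uncle↔niece/nephew: two paths of length 3 through the shared grandparent pair: r = 2·(1/2)^3 = 1/4).
Summing one r·B term per recipient: 1·0.25·0.282 + 4·0.5·0.4 + 1·0.25·0.0907 + 4·0.25·0.239 = 1.132175.

1.132175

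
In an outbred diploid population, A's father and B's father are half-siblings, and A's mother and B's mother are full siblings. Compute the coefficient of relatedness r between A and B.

0.1875

Wright's path rule: contributions from independent ancestry routes add.
A and B are related in two ways: half first cousins through their fathers (r = 1/16) and first cousins through their mothers (r = 1/8).
r = 1/16 + 1/8 = 3/16 = 0.1875.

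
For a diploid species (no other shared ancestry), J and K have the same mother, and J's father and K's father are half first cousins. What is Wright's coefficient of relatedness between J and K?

Wright's path rule: contributions from independent ancestry routes add.
J and K are related in two ways: half-sibs through their shared mother (r = 1/4) and half second cousins through their fathers (r = 1/64).
r = 1/4 + 1/64 = 17/64 = 0.265625.

0.265625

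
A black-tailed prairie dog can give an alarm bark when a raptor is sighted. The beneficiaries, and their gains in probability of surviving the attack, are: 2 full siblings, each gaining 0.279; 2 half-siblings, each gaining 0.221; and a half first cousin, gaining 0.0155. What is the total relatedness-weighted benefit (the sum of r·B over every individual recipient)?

r to a full sibling = 0.5 (full sibs share both parents — two paths of length 2: r = 2·(1/2)^2 = 1/2).
r to a half-sibling = 1/4 (half-sibs share one parent — one path of length 2: r = (1/2)^2 = 1/4).
r to a half first cousin = 0.0625 (half first cousins share one grandparent — one path of length 4: r = (1/2)^4 = 1/16).
Summing one r·B term per recipient: 2·0.5·0.279 + 2·0.25·0.221 + 1·0.0625·0.0155 = 0.39046875.

0.39046875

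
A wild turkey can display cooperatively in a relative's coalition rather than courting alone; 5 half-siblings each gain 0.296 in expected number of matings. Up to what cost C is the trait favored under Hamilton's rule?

r to a half-sibling = 0.25 (half-sibs share one parent — one path of length 2: r = (1/2)^2 = 1/4).
Hamilton's rule: n·r·B > C, so the trait is favored while C < n·r·B = 5·0.25·0.296 = 0.37.

0.37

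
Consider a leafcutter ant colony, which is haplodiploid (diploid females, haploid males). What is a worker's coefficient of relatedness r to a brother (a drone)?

Her haploid brother carries none of their father's genes and a random half of their mother's genome; that half matches the maternal half of her own genome with probability 1/2: r = 1/2 · 1/2 = 1/4.

0.25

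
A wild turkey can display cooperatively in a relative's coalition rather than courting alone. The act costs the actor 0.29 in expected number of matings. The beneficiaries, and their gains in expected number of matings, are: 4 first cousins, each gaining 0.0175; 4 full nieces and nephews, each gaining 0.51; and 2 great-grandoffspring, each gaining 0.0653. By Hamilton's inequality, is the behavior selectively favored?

Hamilton's rule: the trait is favored when the sum of r·B over every recipient exceeds the actor's cost C.
r to a first cousin = 0.125 (first cousins share one grandparent pair — two paths of length 4: r = 2·(1/2)^4 = 1/8).
r to a full niece or nephew = 1/4 (full aunt/uncle↔niece/nephew: two paths of length 3 through the shared grandparent pair: r = 2·(1/2)^3 = 1/4).
r to a great-grandoffspring = 0.125 (three parent–offspring links: r = (1/2)^3 = 1/8).
Summing one r·B term per recipient: 4·0.125·0.0175 + 4·0.25·0.51 + 2·0.125·0.0653 = 0.535075.
0.535075 > 0.29: the indirect benefit exceeds the cost.

Yes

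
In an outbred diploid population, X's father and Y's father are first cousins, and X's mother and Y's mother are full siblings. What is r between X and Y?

0.15625

Independent pedigree routes through distinct common ancestors add.
X and Y are related in two ways: second cousins through their fathers (r = 1/32) and first cousins through their mothers (r = 1/8).
r = 1/32 + 1/8 = 5/32 = 0.15625.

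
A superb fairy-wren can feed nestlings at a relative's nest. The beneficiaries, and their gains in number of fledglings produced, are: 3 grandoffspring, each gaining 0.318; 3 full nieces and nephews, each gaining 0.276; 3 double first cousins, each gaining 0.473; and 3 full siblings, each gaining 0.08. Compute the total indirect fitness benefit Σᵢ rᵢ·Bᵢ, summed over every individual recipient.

r to a grandoffspring = 1/4 (two parent–offspring links: r = (1/2)^2 = 1/4).
r to a full niece or nephew = 1/4 (full aunt/uncle↔niece/nephew: two paths of length 3 through the shared grandparent pair: r = 2·(1/2)^3 = 1/4).
r to a double first cousin = 0.25 (double first cousins share both grandparent pairs — four paths of length 4: r = 4·(1/2)^4 = 1/4).
r to a full sibling = 0.5 (full sibs share both parents — two paths of length 2: r = 2·(1/2)^2 = 1/2).
Summing one r·B term per recipient: 3·0.25·0.318 + 3·0.25·0.276 + 3·0.25·0.473 + 3·0.5·0.08 = 0.92025.

0.92025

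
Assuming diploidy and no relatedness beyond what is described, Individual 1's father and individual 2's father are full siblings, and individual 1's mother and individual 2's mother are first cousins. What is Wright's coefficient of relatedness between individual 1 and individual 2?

0.15625

With two independent routes of shared ancestry, r is the sum of the two contributions.
Individual 1 and individual 2 are related in two ways: first cousins through their fathers (r = 1/8) and second cousins through their mothers (r = 1/32).
r = 1/8 + 1/32 = 0.15625.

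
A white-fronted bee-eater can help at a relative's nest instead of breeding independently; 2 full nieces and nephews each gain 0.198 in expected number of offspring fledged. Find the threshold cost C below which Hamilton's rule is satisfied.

r to a full niece or nephew = 1/4 (full aunt/uncle↔niece/nephew: two paths of length 3 through the shared grandparent pair: r = 2·(1/2)^3 = 1/4).
Hamilton's rule: n·r·B > C, so the trait is favored while C < n·r·B = 2·0.25·0.198 = 0.099.

0.099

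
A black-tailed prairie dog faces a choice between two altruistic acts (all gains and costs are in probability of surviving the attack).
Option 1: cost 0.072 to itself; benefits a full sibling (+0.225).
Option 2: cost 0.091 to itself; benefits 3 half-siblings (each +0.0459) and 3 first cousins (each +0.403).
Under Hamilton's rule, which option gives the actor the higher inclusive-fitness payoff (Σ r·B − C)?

Option 2

Option 1: r to a full sibling = 0.5.
Option 1: Σ r·B − C = (1·0.5·0.225) − 0.072 = 0.0405.
Option 2: r to a half-sibling = 0.25.
Option 2: r to a first cousin = 0.125.
Option 2: Σ r·B − C = (3·0.25·0.0459 + 3·0.125·0.403) − 0.091 = 0.09455.
Option 2 has the higher net inclusive-fitness payoff.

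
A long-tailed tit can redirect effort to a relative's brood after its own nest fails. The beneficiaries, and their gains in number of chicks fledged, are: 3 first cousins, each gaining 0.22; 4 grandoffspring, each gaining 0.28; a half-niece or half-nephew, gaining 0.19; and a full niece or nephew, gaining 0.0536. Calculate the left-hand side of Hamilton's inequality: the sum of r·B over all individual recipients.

0.39965

r to a first cousin = 1/8 (first cousins share one grandparent pair — two paths of length 4: r = 2·(1/2)^4 = 1/8).
r to a grandoffspring = 0.25 (two parent–offspring links: r = (1/2)^2 = 1/4).
r to a half-niece or half-nephew = 1/8 (half-aunt/uncle↔niece/nephew: one path of length 3: r = (1/2)^3 = 1/8).
r to a full niece or nephew = 0.25 (full aunt/uncle↔niece/nephew: two paths of length 3 through the shared grandparent pair: r = 2·(1/2)^3 = 1/4).
Summing one r·B term per recipient: 3·0.125·0.22 + 4·0.25·0.28 + 1·0.125·0.19 + 1·0.25·0.0536 = 0.39965.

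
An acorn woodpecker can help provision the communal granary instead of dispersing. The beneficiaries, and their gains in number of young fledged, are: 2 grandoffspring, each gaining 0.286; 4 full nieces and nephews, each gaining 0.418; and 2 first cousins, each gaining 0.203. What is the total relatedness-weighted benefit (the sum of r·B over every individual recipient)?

r to a grandoffspring = 1/4 (two parent–offspring links: r = (1/2)^2 = 1/4).
r to a full niece or nephew = 1/4 (full aunt/uncle↔niece/nephew: two paths of length 3 through the shared grandparent pair: r = 2·(1/2)^3 = 1/4).
r to a first cousin = 1/8 (first cousins share one grandparent pair — two paths of length 4: r = 2·(1/2)^4 = 1/8).
Summing one r·B term per recipient: 2·0.25·0.286 + 4·0.25·0.418 + 2·0.125·0.203 = 0.61175.

0.61175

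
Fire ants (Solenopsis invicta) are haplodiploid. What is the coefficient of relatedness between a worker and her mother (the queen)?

0.5

One meiotic link between diploid queen and diploid daughter: r = 1/2.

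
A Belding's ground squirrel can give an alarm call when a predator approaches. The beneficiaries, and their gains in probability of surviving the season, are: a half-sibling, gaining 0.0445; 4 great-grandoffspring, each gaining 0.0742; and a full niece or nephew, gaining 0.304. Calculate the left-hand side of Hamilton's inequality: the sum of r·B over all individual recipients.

r to a half-sibling = 1/4 (half-sibs share one parent — one path of length 2: r = (1/2)^2 = 1/4).
r to a great-grandoffspring = 1/8 (three parent–offspring links: r = (1/2)^3 = 1/8).
r to a full niece or nephew = 0.25 (full aunt/uncle↔niece/nephew: two paths of length 3 through the shared grandparent pair: r = 2·(1/2)^3 = 1/4).
Summing one r·B term per recipient: 1·0.25·0.0445 + 4·0.125·0.0742 + 1·0.25·0.304 = 0.124225.

0.124225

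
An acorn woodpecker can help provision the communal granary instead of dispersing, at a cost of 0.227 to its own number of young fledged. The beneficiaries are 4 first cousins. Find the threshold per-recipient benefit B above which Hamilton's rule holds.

r to a first cousin = 1/8 (first cousins share one grandparent pair — two paths of length 4: r = 2·(1/2)^4 = 1/8).
Hamilton's rule with n recipients of equal r: n·r·B > C, so B > C/(n·r) = 0.227/(4·0.125) = 0.454.

0.454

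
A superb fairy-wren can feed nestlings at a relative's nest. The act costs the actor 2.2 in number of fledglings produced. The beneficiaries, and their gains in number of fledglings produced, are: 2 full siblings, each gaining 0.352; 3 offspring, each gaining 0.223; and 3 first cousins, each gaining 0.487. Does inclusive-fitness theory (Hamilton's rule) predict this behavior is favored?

No

Hamilton's rule: the trait is favored when the sum of r·B over every recipient exceeds the actor's cost C.
r to a full sibling = 0.5 (full sibs share both parents — two paths of length 2: r = 2·(1/2)^2 = 1/2).
r to an offspring = 0.5 (one parent–offspring link: r = (1/2)^1 = 1/2).
r to a first cousin = 1/8 (first cousins share one grandparent pair — two paths of length 4: r = 2·(1/2)^4 = 1/8).
Summing one r·B term per recipient: 2·0.5·0.352 + 3·0.5·0.223 + 3·0.125·0.487 = 0.869125.
0.869125 < 2.2: the indirect benefit is less than the cost.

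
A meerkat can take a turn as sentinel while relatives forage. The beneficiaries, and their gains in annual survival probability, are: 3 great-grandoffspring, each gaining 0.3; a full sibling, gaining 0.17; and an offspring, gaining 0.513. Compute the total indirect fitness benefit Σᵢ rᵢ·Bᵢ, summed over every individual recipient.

r to a great-grandoffspring = 1/8 (three parent–offspring links: r = (1/2)^3 = 1/8).
r to a full sibling = 0.5 (full sibs share both parents — two paths of length 2: r = 2·(1/2)^2 = 1/2).
r to an offspring = 1/2 (one parent–offspring link: r = (1/2)^1 = 1/2).
Summing one r·B term per recipient: 3·0.125·0.3 + 1·0.5·0.17 + 1·0.5·0.513 = 0.454.

0.454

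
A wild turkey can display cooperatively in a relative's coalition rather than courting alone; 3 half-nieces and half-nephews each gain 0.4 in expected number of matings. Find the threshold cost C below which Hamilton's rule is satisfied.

0.15

r to a half-niece or half-nephew = 1/8 (half-aunt/uncle↔niece/nephew: one path of length 3: r = (1/2)^3 = 1/8).
Hamilton's rule: n·r·B > C, so the trait is favored while C < n·r·B = 3·0.125·0.4 = 0.15.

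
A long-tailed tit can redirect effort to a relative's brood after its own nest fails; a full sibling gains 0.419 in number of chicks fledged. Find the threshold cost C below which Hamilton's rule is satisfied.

0.2095

r to a full sibling = 1/2 (full sibs share both parents — two paths of length 2: r = 2·(1/2)^2 = 1/2).
Hamilton's rule: n·r·B > C, so the trait is favored while C < n·r·B = 1·0.5·0.419 = 0.2095.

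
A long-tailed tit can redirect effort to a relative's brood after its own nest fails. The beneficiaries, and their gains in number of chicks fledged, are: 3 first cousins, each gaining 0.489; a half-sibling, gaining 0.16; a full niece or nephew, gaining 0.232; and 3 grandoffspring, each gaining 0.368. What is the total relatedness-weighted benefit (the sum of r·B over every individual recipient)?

0.557375

r to a first cousin = 1/8 (first cousins share one grandparent pair — two paths of length 4: r = 2·(1/2)^4 = 1/8).
r to a half-sibling = 1/4 (half-sibs share one parent — one path of length 2: r = (1/2)^2 = 1/4).
r to a full niece or nephew = 0.25 (full aunt/uncle↔niece/nephew: two paths of length 3 through the shared grandparent pair: r = 2·(1/2)^3 = 1/4).
r to a grandoffspring = 0.25 (two parent–offspring links: r = (1/2)^2 = 1/4).
Summing one r·B term per recipient: 3·0.125·0.489 + 1·0.25·0.16 + 1·0.25·0.232 + 3·0.25·0.368 = 0.557375.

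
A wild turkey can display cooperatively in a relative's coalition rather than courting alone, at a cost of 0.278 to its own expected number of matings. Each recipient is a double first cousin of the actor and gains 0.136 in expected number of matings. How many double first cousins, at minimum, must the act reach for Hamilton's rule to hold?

r to a double first cousin = 1/4 (double first cousins share both grandparent pairs — four paths of length 4: r = 4·(1/2)^4 = 1/4).
Hamilton's rule: n·r·B > C  ⇒  n > C/(r·B) = 0.278/(0.25·0.136) = 8.176.
The smallest integer exceeding 8.176 is 9.

9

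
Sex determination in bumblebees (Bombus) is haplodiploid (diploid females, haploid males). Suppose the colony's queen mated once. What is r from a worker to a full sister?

Haplodiploid full sisters inherit their father's entire haploid genome identically (contributing 1/2) and on average half of their mother's contribution (1/2 · 1/2 = 1/4); r = 1/2 + 1/4 = 3/4.

0.75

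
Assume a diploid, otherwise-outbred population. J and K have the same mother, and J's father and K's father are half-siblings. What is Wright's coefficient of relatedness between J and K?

Relatedness sums over independent paths through distinct common ancestors.
J and K are related in two ways: half-sibs through their shared mother (r = 1/4) and half first cousins through their fathers (r = 1/16).
r = 1/4 + 1/16 = 5/16 = 0.3125.

0.3125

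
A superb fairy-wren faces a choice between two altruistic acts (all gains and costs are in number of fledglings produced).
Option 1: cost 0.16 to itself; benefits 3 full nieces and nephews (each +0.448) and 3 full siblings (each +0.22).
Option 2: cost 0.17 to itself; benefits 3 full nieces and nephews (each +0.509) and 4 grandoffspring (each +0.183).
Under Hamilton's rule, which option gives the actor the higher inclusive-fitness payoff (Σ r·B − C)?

Option 1

Option 1: r to a full niece or nephew = 0.25.
Option 1: r to a full sibling = 0.5.
Option 1: Σ r·B − C = (3·0.25·0.448 + 3·0.5·0.22) − 0.16 = 0.506.
Option 2: r to a full niece or nephew = 0.25.
Option 2: r to a grandoffspring = 0.25.
Option 2: Σ r·B − C = (3·0.25·0.509 + 4·0.25·0.183) − 0.17 = 0.39475.
Option 1 has the higher net inclusive-fitness payoff.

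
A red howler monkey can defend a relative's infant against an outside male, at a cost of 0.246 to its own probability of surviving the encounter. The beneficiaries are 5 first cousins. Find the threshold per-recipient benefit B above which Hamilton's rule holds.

r to a first cousin = 1/8 (first cousins share one grandparent pair — two paths of length 4: r = 2·(1/2)^4 = 1/8).
Hamilton's rule with n recipients of equal r: n·r·B > C, so B > C/(n·r) = 0.246/(5·0.125) = 0.3936.

0.3936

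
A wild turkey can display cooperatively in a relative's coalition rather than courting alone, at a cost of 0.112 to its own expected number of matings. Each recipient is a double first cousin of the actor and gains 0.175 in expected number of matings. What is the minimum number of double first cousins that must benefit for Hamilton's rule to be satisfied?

3

r to a double first cousin = 1/4 (double first cousins share both grandparent pairs — four paths of length 4: r = 4·(1/2)^4 = 1/4).
Hamilton's rule: n·r·B > C  ⇒  n > C/(r·B) = 0.112/(0.25·0.175) = 2.56.
The smallest integer exceeding 2.56 is 3.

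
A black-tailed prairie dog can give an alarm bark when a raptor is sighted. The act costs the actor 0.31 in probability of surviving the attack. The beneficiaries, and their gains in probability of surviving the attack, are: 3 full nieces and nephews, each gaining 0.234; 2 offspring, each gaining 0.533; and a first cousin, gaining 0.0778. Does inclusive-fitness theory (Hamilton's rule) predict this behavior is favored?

Yes

Hamilton's rule: the trait is favored when the sum of r·B over every recipient exceeds the actor's cost C.
r to a full niece or nephew = 0.25 (full aunt/uncle↔niece/nephew: two paths of length 3 through the shared grandparent pair: r = 2·(1/2)^3 = 1/4).
r to an offspring = 1/2 (one parent–offspring link: r = (1/2)^1 = 1/2).
r to a first cousin = 1/8 (first cousins share one grandparent pair — two paths of length 4: r = 2·(1/2)^4 = 1/8).
Summing one r·B term per recipient: 3·0.25·0.234 + 2·0.5·0.533 + 1·0.125·0.0778 = 0.718225.
0.718225 > 0.31: the indirect benefit exceeds the cost.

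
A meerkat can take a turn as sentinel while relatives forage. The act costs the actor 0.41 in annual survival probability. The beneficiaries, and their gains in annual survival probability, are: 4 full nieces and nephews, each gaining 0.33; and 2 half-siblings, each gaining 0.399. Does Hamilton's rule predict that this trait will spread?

Yes

Hamilton's rule: the trait is favored when the sum of r·B over every recipient exceeds the actor's cost C.
r to a full niece or nephew = 0.25 (full aunt/uncle↔niece/nephew: two paths of length 3 through the shared grandparent pair: r = 2·(1/2)^3 = 1/4).
r to a half-sibling = 0.25 (half-sibs share one parent — one path of length 2: r = (1/2)^2 = 1/4).
Summing one r·B term per recipient: 4·0.25·0.33 + 2·0.25·0.399 = 0.5295.
0.5295 > 0.41: the indirect benefit exceeds the cost.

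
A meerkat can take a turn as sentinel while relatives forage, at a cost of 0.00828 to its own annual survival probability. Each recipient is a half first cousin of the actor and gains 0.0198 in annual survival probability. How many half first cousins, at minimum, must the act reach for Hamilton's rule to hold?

r to a half first cousin = 0.0625 (half first cousins share one grandparent — one path of length 4: r = (1/2)^4 = 1/16).
Hamilton's rule: n·r·B > C  ⇒  n > C/(r·B) = 0.00828/(0.0625·0.0198) = 6.691.
The smallest integer exceeding 6.691 is 7.

7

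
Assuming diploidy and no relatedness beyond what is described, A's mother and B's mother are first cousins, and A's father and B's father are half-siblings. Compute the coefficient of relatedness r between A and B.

Relatedness sums over independent paths through distinct common ancestors.
A and B are related in two ways: second cousins through their mothers (r = 1/32) and half first cousins through their fathers (r = 1/16).
r = 1/32 + 1/16 = 0.09375.

0.09375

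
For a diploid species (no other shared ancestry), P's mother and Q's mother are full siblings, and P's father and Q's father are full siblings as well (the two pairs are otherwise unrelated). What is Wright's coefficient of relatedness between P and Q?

Wright's path rule: contributions from independent ancestry routes add.
P and Q are related in two ways: first cousins through their mothers (r = 1/8) and first cousins through their fathers (r = 1/8) — i.e. double first cousins.
r = 1/8 + 1/8 = 1/4 = 0.25.

0.25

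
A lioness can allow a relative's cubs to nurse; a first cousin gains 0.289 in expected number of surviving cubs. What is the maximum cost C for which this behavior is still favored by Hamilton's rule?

r to a first cousin = 1/8 (first cousins share one grandparent pair — two paths of length 4: r = 2·(1/2)^4 = 1/8).
Hamilton's rule: n·r·B > C, so the trait is favored while C < n·r·B = 1·0.125·0.289 = 0.036125.

0.036125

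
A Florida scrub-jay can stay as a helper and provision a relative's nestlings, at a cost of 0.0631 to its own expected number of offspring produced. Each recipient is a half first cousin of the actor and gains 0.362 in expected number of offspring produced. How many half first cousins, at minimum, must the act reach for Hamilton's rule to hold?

r to a half first cousin = 0.0625 (half first cousins share one grandparent — one path of length 4: r = (1/2)^4 = 1/16).
Hamilton's rule: n·r·B > C  ⇒  n > C/(r·B) = 0.0631/(0.0625·0.362) = 2.789.
The smallest integer exceeding 2.789 is 3.

3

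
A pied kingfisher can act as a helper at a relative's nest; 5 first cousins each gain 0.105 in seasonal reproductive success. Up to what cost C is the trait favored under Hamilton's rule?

0.065625

r to a first cousin = 0.125 (first cousins share one grandparent pair — two paths of length 4: r = 2·(1/2)^4 = 1/8).
Hamilton's rule: n·r·B > C, so the trait is favored while C < n·r·B = 5·0.125·0.105 = 0.065625.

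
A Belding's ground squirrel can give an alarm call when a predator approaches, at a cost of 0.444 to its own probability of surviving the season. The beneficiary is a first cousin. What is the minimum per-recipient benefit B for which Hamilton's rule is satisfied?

3.552

r to a first cousin = 0.125 (first cousins share one grandparent pair — two paths of length 4: r = 2·(1/2)^4 = 1/8).
Hamilton's rule with n recipients of equal r: n·r·B > C, so B > C/(n·r) = 0.444/(1·0.125) = 3.552.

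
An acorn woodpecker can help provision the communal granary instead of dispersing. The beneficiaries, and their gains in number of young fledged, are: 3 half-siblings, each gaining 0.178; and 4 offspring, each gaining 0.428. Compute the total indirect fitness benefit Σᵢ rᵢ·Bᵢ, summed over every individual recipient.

0.9895

r to a half-sibling = 1/4 (half-sibs share one parent — one path of length 2: r = (1/2)^2 = 1/4).
r to an offspring = 1/2 (one parent–offspring link: r = (1/2)^1 = 1/2).
Summing one r·B term per recipient: 3·0.25·0.178 + 4·0.5·0.428 = 0.9895.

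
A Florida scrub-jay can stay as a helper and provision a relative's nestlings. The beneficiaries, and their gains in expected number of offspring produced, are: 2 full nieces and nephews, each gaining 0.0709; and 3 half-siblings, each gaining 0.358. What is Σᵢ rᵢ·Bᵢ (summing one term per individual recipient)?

r to a full niece or nephew = 0.25 (full aunt/uncle↔niece/nephew: two paths of length 3 through the shared grandparent pair: r = 2·(1/2)^3 = 1/4).
r to a half-sibling = 0.25 (half-sibs share one parent — one path of length 2: r = (1/2)^2 = 1/4).
Summing one r·B term per recipient: 2·0.25·0.0709 + 3·0.25·0.358 = 0.30395.

0.30395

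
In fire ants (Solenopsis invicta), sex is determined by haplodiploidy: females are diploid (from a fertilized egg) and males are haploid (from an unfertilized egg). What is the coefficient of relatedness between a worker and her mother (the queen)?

One meiotic link between diploid queen and diploid daughter: r = 1/2.

0.5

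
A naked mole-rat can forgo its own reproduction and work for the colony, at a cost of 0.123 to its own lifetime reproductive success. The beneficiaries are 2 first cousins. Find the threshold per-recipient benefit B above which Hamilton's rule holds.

0.492

r to a first cousin = 1/8 (first cousins share one grandparent pair — two paths of length 4: r = 2·(1/2)^4 = 1/8).
Hamilton's rule with n recipients of equal r: n·r·B > C, so B > C/(n·r) = 0.123/(2·0.125) = 0.492.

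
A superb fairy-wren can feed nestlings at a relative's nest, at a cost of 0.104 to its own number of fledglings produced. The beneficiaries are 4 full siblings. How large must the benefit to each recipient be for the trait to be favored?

r to a full sibling = 1/2 (full sibs share both parents — two paths of length 2: r = 2·(1/2)^2 = 1/2).
Hamilton's rule with n recipients of equal r: n·r·B > C, so B > C/(n·r) = 0.104/(4·0.5) = 0.052.

0.052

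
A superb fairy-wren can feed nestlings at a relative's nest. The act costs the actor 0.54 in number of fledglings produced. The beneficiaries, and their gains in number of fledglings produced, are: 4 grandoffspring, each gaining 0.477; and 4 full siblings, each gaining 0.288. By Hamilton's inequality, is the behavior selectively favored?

Hamilton's rule: the trait is favored when the sum of r·B over every recipient exceeds the actor's cost C.
r to a grandoffspring = 1/4 (two parent–offspring links: r = (1/2)^2 = 1/4).
r to a full sibling = 0.5 (full sibs share both parents — two paths of length 2: r = 2·(1/2)^2 = 1/2).
Summing one r·B term per recipient: 4·0.25·0.477 + 4·0.5·0.288 = 1.053.
1.053 > 0.54: the indirect benefit exceeds the cost.

Yes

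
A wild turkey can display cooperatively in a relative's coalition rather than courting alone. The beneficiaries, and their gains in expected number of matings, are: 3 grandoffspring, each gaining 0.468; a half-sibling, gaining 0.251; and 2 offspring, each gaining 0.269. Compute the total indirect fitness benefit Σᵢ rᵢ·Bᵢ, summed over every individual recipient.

r to a grandoffspring = 0.25 (two parent–offspring links: r = (1/2)^2 = 1/4).
r to a half-sibling = 1/4 (half-sibs share one parent — one path of length 2: r = (1/2)^2 = 1/4).
r to an offspring = 1/2 (one parent–offspring link: r = (1/2)^1 = 1/2).
Summing one r·B term per recipient: 3·0.25·0.468 + 1·0.25·0.251 + 2·0.5·0.269 = 0.68275.

0.68275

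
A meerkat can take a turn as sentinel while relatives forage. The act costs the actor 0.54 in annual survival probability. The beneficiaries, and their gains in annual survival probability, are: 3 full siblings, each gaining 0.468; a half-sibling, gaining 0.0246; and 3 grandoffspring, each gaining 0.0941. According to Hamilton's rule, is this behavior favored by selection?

Yes

Hamilton's rule: the trait is favored when the sum of r·B over every recipient exceeds the actor's cost C.
r to a full sibling = 0.5 (full sibs share both parents — two paths of length 2: r = 2·(1/2)^2 = 1/2).
r to a half-sibling = 0.25 (half-sibs share one parent — one path of length 2: r = (1/2)^2 = 1/4).
r to a grandoffspring = 1/4 (two parent–offspring links: r = (1/2)^2 = 1/4).
Summing one r·B term per recipient: 3·0.5·0.468 + 1·0.25·0.0246 + 3·0.25·0.0941 = 0.778725.
0.778725 > 0.54: the indirect benefit exceeds the cost.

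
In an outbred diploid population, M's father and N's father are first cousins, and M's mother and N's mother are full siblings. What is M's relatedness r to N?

0.15625

Wright's path rule: contributions from independent ancestry routes add.
M and N are related in two ways: second cousins through their fathers (r = 1/32) and first cousins through their mothers (r = 1/8).
r = 1/32 + 1/8 = 0.15625.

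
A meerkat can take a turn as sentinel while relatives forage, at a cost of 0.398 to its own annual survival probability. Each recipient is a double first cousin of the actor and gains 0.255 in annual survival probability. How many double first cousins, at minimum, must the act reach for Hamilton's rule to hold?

r to a double first cousin = 1/4 (double first cousins share both grandparent pairs — four paths of length 4: r = 4·(1/2)^4 = 1/4).
Hamilton's rule: n·r·B > C  ⇒  n > C/(r·B) = 0.398/(0.25·0.255) = 6.243.
The smallest integer exceeding 6.243 is 7.

7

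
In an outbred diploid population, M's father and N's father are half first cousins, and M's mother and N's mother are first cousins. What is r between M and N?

0.046875

Relatedness sums over independent paths through distinct common ancestors.
M and N are related in two ways: half second cousins through their fathers (r = 1/64) and second cousins through their mothers (r = 1/32).
r = 1/64 + 1/32 = 0.046875.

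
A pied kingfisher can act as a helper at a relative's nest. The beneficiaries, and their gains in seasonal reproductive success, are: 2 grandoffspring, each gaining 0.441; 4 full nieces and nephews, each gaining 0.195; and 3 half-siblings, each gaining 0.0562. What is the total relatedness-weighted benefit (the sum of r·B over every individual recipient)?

0.45765

r to a grandoffspring = 1/4 (two parent–offspring links: r = (1/2)^2 = 1/4).
r to a full niece or nephew = 1/4 (full aunt/uncle↔niece/nephew: two paths of length 3 through the shared grandparent pair: r = 2·(1/2)^3 = 1/4).
r to a half-sibling = 0.25 (half-sibs share one parent — one path of length 2: r = (1/2)^2 = 1/4).
Summing one r·B term per recipient: 2·0.25·0.441 + 4·0.25·0.195 + 3·0.25·0.0562 = 0.45765.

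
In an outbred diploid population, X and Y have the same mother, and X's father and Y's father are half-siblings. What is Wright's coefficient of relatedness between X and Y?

Independent pedigree routes through distinct common ancestors add.
X and Y are related in two ways: half-sibs through their shared mother (r = 1/4) and half first cousins through their fathers (r = 1/16).
r = 1/4 + 1/16 = 0.3125.

0.3125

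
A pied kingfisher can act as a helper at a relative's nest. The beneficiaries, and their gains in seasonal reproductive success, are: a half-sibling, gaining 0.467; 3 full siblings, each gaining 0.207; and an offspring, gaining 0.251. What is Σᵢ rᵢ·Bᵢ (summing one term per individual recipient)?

0.55275

r to a half-sibling = 1/4 (half-sibs share one parent — one path of length 2: r = (1/2)^2 = 1/4).
r to a full sibling = 1/2 (full sibs share both parents — two paths of length 2: r = 2·(1/2)^2 = 1/2).
r to an offspring = 0.5 (one parent–offspring link: r = (1/2)^1 = 1/2).
Summing one r·B term per recipient: 1·0.25·0.467 + 3·0.5·0.207 + 1·0.5·0.251 = 0.55275.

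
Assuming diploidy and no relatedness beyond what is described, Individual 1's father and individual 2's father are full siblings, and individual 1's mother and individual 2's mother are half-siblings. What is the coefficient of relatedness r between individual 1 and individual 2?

Independent pedigree routes through distinct common ancestors add.
Individual 1 and individual 2 are related in two ways: first cousins through their fathers (r = 1/8) and half first cousins through their mothers (r = 1/16).
r = 1/8 + 1/16 = 3/16 = 0.1875.

0.1875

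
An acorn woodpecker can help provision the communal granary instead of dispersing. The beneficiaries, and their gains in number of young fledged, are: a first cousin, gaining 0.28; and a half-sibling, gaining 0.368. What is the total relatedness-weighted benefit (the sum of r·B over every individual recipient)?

r to a first cousin = 0.125 (first cousins share one grandparent pair — two paths of length 4: r = 2·(1/2)^4 = 1/8).
r to a half-sibling = 1/4 (half-sibs share one parent — one path of length 2: r = (1/2)^2 = 1/4).
Summing one r·B term per recipient: 1·0.125·0.28 + 1·0.25·0.368 = 0.127.

0.127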